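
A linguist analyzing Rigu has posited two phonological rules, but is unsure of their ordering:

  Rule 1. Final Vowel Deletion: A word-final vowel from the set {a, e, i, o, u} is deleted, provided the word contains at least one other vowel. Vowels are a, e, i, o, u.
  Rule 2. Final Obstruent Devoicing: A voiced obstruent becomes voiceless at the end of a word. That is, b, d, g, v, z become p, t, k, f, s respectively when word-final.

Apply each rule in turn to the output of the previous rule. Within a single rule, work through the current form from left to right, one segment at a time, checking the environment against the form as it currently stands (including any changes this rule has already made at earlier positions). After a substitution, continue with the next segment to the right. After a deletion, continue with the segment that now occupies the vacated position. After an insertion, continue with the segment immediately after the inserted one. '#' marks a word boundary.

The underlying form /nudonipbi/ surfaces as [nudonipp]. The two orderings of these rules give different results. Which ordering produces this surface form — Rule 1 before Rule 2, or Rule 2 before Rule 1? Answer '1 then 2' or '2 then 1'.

Order 1 then 2:
  1 Final Vowel Deletion: [nudonipbi] → [nudonipb]
  2 Final Obstruent Devoicing: [nudonipb] → [nudonipp]
  result: [nudonipp]
Order 2 then 1:
  2 Final Obstruent Devoicing: no change — [nudonipbi]
  1 Final Vowel Deletion: [nudonipbi] → [nudonipb]
  result: [nudonipb]

1 then 2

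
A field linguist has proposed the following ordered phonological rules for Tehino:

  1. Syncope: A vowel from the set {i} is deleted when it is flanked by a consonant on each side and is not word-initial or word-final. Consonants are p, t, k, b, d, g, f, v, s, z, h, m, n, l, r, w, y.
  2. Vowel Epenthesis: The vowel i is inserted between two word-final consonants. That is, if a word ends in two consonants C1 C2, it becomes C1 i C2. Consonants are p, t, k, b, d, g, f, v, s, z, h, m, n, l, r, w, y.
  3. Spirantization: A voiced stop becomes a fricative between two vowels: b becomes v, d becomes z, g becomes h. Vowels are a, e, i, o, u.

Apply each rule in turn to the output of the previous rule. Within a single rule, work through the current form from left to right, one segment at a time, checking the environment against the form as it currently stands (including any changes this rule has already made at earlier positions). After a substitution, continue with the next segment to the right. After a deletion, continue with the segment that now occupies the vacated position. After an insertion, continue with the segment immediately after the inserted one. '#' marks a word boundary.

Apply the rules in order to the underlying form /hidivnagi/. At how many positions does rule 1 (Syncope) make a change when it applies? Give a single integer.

2

1 Syncope: [hidivnagi] → [hdvnagi]
2 Vowel Epenthesis: no change — [hdvnagi]
3 Spirantization: [hdvnagi] → [hdvnahi]
Rule 1 changed 2 position(s).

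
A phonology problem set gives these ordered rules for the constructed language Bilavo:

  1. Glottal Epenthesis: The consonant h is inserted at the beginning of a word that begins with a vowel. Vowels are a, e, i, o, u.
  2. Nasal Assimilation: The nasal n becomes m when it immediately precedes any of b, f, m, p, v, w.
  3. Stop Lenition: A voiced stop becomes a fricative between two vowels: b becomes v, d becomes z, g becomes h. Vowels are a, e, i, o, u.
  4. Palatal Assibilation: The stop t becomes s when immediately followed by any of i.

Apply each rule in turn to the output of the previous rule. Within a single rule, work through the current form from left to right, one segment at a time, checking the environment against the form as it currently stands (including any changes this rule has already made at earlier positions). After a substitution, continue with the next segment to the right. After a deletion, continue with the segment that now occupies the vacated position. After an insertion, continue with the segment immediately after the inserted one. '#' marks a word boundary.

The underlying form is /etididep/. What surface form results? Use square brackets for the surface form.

1 Glottal Epenthesis: [etididep] → [hetididep]
2 Nasal Assimilation: no change — [hetididep]
3 Stop Lenition: [hetididep] → [hetizizep]
4 Palatal Assibilation: [hetizizep] → [hesizizep]

[hesizizep]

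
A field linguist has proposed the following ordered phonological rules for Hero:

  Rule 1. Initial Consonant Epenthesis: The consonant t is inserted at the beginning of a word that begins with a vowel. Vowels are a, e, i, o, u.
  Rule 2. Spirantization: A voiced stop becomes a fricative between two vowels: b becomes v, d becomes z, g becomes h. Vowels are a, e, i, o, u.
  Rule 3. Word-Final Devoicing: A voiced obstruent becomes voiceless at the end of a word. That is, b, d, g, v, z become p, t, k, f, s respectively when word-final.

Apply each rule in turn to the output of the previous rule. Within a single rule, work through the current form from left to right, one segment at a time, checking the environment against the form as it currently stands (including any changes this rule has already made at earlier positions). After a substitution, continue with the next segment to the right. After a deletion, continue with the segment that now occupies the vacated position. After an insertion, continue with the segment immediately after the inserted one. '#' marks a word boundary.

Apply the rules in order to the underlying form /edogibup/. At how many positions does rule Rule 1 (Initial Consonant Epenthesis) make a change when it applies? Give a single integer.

1

Rule 1 Initial Consonant Epenthesis: [edogibup] → [tedogibup]
Rule 2 Spirantization: [tedogibup] → [tezohivup]
Rule 3 Word-Final Devoicing: no change — [tezohivup]
Rule Rule 1 changed 1 position(s).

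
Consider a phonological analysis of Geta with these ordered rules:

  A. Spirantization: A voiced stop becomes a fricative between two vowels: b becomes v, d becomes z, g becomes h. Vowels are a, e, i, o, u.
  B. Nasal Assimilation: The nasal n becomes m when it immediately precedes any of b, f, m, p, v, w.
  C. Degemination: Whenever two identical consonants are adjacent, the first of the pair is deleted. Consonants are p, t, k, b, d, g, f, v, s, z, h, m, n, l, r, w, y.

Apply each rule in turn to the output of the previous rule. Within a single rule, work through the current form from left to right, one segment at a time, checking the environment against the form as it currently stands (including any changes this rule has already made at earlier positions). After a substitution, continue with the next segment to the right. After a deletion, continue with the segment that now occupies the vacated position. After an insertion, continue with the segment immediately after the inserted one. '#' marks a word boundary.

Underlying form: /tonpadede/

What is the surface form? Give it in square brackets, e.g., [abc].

A Spirantization: [tonpadede] → [tonpazeze]
B Nasal Assimilation: [tonpazeze] → [tompazeze]
C Degemination: no change — [tompazeze]

[tompazeze]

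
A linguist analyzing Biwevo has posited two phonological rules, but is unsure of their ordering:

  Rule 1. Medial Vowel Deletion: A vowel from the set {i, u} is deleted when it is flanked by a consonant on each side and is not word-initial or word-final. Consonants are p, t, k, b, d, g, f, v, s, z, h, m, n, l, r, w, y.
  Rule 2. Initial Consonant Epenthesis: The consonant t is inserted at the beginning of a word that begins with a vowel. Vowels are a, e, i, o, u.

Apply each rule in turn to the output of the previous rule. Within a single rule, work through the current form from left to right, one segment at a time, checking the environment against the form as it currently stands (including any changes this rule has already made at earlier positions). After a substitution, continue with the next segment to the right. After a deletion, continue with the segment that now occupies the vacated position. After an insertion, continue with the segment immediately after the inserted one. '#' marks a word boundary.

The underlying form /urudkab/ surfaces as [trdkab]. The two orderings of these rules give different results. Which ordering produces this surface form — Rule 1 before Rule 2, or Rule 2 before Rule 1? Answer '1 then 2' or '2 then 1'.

2 then 1

Order 1 then 2:
  1 Medial Vowel Deletion: [urudkab] → [urdkab]
  2 Initial Consonant Epenthesis: [urdkab] → [turdkab]
  result: [turdkab]
Order 2 then 1:
  2 Initial Consonant Epenthesis: [urudkab] → [turudkab]
  1 Medial Vowel Deletion: [turudkab] → [trdkab]
  result: [trdkab]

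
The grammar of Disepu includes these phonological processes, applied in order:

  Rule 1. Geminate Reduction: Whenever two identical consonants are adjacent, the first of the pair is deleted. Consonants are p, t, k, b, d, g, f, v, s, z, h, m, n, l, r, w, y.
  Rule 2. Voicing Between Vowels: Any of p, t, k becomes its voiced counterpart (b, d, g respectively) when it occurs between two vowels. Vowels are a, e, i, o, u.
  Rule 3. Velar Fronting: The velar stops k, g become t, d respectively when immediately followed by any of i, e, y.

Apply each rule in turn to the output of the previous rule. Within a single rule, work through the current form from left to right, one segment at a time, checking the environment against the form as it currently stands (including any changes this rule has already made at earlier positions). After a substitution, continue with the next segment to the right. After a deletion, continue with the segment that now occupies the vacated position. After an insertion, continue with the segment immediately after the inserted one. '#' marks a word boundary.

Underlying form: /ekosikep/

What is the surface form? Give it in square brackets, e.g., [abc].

Rule 1 Geminate Reduction: no change — [ekosikep]
Rule 2 Voicing Between Vowels: [ekosikep] → [egosigep]
Rule 3 Velar Fronting: [egosigep] → [egosidep]

[egosidep]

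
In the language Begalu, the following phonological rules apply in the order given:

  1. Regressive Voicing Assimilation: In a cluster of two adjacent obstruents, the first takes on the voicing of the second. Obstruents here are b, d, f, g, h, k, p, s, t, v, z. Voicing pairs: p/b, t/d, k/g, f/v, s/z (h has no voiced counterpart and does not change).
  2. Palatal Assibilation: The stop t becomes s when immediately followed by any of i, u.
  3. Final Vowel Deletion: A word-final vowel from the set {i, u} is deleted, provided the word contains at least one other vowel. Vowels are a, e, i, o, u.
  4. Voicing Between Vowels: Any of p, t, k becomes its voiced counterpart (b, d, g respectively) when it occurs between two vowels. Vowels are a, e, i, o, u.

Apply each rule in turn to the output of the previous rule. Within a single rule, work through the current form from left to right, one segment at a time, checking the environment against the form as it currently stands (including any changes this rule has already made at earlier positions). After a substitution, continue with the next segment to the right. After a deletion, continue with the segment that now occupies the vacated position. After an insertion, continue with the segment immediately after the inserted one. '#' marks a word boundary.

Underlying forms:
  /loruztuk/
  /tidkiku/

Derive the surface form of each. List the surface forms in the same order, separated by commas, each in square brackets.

/loruztuk/:
  1 Regressive Voicing Assimilation: [loruztuk] → [lorustuk]
  2 Palatal Assibilation: [lorustuk] → [lorussuk]
  3 Final Vowel Deletion: no change — [lorussuk]
  4 Voicing Between Vowels: no change — [lorussuk]
/tidkiku/:
  1 Regressive Voicing Assimilation: [tidkiku] → [titkiku]
  2 Palatal Assibilation: [titkiku] → [sitkiku]
  3 Final Vowel Deletion: [sitkiku] → [sitkik]
  4 Voicing Between Vowels: no change — [sitkik]

[lorussuk], [sitkik]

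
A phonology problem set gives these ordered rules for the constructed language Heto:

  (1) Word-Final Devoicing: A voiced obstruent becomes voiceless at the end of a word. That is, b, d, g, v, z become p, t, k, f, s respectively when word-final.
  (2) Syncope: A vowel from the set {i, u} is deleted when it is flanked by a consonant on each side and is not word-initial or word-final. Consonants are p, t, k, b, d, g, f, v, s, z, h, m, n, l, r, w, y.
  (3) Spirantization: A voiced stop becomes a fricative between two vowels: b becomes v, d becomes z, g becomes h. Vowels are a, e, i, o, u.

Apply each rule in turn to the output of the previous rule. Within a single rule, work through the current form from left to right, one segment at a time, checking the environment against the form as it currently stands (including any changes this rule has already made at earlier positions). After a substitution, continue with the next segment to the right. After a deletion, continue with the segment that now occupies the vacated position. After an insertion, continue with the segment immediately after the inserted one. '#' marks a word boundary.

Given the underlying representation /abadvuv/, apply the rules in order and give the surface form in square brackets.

[avadvf]

(1) Word-Final Devoicing: [abadvuv] → [abadvuf]
(2) Syncope: [abadvuf] → [abadvf]
(3) Spirantization: [abadvf] → [avadvf]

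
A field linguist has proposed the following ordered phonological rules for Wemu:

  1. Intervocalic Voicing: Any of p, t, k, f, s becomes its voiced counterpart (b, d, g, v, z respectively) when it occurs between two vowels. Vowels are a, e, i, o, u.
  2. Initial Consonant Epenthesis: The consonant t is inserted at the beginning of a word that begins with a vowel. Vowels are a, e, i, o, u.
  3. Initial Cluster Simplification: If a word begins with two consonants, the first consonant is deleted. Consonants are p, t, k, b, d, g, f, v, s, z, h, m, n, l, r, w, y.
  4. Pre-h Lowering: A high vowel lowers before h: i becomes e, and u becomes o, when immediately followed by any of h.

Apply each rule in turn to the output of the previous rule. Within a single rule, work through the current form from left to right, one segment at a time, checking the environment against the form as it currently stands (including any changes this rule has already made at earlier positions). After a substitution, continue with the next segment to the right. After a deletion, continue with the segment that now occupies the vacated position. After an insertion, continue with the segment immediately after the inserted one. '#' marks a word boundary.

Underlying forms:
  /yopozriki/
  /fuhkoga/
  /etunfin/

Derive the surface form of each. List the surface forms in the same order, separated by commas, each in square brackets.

/yopozriki/:
  1 Intervocalic Voicing: [yopozriki] → [yobozrigi]
  2 Initial Consonant Epenthesis: no change — [yobozrigi]
  3 Initial Cluster Simplification: no change — [yobozrigi]
  4 Pre-h Lowering: no change — [yobozrigi]
/fuhkoga/:
  1 Intervocalic Voicing: no change — [fuhkoga]
  2 Initial Consonant Epenthesis: no change — [fuhkoga]
  3 Initial Cluster Simplification: no change — [fuhkoga]
  4 Pre-h Lowering: [fuhkoga] → [fohkoga]
/etunfin/:
  1 Intervocalic Voicing: [etunfin] → [edunfin]
  2 Initial Consonant Epenthesis: [edunfin] → [tedunfin]
  3 Initial Cluster Simplification: no change — [tedunfin]
  4 Pre-h Lowering: no change — [tedunfin]

[yobozrigi], [fohkoga], [tedunfin]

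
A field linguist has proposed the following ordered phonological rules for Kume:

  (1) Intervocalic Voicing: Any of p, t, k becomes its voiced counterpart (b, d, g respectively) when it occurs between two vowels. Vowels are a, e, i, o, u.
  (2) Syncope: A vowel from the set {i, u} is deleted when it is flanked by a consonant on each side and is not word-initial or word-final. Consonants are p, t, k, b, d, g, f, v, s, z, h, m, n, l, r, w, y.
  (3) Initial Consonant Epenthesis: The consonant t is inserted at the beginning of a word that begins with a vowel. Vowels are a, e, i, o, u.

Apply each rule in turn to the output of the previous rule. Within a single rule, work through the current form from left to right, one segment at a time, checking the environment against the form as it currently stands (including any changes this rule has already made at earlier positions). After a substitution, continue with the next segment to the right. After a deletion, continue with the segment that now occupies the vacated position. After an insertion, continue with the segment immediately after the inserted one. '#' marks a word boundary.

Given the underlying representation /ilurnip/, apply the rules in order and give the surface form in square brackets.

(1) Intervocalic Voicing: no change — [ilurnip]
(2) Syncope: [ilurnip] → [ilrnp]
(3) Initial Consonant Epenthesis: [ilrnp] → [tilrnp]

[tilrnp]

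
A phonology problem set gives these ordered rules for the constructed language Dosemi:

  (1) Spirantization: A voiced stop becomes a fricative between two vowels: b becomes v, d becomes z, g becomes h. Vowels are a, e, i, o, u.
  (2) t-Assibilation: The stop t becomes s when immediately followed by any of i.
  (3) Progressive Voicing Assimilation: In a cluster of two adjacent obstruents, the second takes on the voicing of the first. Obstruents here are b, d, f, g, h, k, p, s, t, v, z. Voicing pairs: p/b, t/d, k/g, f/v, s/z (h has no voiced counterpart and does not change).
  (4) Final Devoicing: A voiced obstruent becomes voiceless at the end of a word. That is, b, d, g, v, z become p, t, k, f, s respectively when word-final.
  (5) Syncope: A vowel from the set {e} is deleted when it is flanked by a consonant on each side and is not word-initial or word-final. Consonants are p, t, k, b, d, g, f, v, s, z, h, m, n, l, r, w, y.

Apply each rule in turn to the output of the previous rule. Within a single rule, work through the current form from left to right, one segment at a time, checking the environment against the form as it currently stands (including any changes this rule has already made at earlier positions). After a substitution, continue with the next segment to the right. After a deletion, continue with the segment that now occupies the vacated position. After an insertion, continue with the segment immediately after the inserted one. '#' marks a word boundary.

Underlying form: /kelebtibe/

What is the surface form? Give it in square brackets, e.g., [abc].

(1) Spirantization: [kelebtibe] → [kelebtive]
(2) t-Assibilation: [kelebtive] → [kelebsive]
(3) Progressive Voicing Assimilation: [kelebsive] → [kelebzive]
(4) Final Devoicing: no change — [kelebzive]
(5) Syncope: [kelebzive] → [klbzive]

[klbzive]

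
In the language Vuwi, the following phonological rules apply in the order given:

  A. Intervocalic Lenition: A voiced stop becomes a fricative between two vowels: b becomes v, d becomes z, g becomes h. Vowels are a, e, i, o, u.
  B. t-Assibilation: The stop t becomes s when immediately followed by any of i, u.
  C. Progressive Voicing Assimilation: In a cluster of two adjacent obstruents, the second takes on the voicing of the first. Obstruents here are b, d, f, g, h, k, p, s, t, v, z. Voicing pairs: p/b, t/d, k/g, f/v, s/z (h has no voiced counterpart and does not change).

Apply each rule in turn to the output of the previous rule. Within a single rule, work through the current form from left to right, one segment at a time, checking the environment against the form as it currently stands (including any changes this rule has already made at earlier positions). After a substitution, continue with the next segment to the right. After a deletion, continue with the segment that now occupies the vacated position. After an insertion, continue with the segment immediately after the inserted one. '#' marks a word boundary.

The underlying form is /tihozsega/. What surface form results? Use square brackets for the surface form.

A Intervocalic Lenition: [tihozsega] → [tihozseha]
B t-Assibilation: [tihozseha] → [sihozseha]
C Progressive Voicing Assimilation: [sihozseha] → [sihozzeha]

[sihozzeha]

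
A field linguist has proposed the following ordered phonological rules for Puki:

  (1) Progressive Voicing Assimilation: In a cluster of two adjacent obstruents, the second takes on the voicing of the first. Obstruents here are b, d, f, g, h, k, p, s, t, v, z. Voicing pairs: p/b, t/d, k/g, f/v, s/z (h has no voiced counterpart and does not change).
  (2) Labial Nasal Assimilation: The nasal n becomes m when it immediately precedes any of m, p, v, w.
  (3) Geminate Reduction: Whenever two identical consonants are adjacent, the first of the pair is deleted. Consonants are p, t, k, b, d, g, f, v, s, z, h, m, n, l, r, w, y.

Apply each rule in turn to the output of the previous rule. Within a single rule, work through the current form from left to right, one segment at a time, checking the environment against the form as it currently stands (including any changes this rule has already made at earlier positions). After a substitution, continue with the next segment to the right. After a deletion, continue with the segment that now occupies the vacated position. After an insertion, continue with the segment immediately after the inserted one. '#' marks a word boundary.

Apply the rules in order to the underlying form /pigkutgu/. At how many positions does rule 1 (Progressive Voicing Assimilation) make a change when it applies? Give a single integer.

2

(1) Progressive Voicing Assimilation: [pigkutgu] → [piggutku]
(2) Labial Nasal Assimilation: no change — [piggutku]
(3) Geminate Reduction: [piggutku] → [pigutku]
Rule 1 changed 2 position(s).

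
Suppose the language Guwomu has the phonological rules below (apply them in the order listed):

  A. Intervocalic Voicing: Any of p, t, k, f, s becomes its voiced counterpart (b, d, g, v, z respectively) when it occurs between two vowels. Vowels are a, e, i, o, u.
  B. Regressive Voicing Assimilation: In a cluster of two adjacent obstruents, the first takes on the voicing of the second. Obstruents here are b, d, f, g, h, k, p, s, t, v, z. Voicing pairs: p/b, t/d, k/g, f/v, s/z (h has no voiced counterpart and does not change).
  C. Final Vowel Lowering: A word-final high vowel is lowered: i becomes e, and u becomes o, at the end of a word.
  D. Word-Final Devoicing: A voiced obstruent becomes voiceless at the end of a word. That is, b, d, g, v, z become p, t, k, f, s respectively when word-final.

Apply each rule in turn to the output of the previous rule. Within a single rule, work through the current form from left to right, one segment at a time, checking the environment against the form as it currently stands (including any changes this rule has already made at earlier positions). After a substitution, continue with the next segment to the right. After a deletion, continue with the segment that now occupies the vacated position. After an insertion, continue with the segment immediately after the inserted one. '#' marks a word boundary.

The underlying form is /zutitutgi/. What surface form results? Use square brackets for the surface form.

A Intervocalic Voicing: [zutitutgi] → [zudidutgi]
B Regressive Voicing Assimilation: [zudidutgi] → [zudidudgi]
C Final Vowel Lowering: [zudidudgi] → [zudidudge]
D Word-Final Devoicing: no change — [zudidudge]

[zudidudge]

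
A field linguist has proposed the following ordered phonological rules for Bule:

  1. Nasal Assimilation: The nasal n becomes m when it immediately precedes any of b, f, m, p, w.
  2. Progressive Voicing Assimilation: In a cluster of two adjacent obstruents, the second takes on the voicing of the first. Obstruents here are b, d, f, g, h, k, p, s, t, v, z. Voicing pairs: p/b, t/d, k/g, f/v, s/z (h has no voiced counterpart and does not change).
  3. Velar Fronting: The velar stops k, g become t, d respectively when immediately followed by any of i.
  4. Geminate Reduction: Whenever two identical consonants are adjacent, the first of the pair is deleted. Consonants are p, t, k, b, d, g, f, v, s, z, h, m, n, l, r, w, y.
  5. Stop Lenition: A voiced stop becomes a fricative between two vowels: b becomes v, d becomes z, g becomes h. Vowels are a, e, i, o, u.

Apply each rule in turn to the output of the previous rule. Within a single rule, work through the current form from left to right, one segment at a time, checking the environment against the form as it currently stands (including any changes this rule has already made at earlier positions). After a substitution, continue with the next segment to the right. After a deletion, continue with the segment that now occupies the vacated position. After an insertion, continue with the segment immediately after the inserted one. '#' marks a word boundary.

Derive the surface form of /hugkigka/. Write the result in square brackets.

[hugdiha]

1 Nasal Assimilation: no change — [hugkigka]
2 Progressive Voicing Assimilation: [hugkigka] → [huggigga]
3 Velar Fronting: [huggigga] → [hugdigga]
4 Geminate Reduction: [hugdigga] → [hugdiga]
5 Stop Lenition: [hugdiga] → [hugdiha]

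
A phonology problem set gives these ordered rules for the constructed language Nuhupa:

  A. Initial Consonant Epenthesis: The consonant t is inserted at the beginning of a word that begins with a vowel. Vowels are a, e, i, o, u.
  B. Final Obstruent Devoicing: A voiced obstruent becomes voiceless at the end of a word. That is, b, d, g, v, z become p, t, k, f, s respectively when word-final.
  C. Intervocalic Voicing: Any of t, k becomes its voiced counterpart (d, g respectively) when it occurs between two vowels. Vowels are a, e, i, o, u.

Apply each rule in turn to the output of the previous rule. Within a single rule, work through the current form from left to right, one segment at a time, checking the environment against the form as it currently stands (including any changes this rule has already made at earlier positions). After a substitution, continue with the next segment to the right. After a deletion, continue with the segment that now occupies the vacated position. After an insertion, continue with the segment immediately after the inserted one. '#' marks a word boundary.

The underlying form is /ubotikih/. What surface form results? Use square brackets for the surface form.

[tubodigih]

A Initial Consonant Epenthesis: [ubotikih] → [tubotikih]
B Final Obstruent Devoicing: no change — [tubotikih]
C Intervocalic Voicing: [tubotikih] → [tubodigih]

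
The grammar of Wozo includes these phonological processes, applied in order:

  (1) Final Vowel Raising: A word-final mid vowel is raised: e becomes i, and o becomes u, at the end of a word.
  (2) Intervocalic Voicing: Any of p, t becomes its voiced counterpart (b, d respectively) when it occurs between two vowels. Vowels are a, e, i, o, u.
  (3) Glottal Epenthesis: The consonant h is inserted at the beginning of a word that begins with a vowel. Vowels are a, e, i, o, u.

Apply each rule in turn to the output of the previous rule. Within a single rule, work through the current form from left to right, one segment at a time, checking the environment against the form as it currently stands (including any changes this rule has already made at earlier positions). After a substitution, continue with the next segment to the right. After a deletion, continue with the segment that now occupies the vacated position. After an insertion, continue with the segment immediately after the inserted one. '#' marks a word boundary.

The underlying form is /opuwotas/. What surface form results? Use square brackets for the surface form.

[hobuwodas]

(1) Final Vowel Raising: no change — [opuwotas]
(2) Intervocalic Voicing: [opuwotas] → [obuwodas]
(3) Glottal Epenthesis: [obuwodas] → [hobuwodas]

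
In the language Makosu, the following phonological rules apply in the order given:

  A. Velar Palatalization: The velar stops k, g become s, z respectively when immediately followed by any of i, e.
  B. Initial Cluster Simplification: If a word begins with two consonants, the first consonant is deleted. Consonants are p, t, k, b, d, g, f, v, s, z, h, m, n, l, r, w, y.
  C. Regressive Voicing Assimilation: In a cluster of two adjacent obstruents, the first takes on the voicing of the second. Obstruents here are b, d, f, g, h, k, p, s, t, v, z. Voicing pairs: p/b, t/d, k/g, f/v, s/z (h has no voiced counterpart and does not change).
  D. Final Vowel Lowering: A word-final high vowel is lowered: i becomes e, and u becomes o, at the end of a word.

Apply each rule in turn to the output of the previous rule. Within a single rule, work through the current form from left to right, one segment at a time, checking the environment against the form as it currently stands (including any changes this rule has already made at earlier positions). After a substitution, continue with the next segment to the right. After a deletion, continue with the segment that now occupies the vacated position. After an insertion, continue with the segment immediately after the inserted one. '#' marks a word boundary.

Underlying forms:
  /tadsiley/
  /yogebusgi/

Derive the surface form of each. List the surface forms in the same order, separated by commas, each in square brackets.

[tatsiley], [yozebuzze]

/tadsiley/:
  A Velar Palatalization: no change — [tadsiley]
  B Initial Cluster Simplification: no change — [tadsiley]
  C Regressive Voicing Assimilation: [tadsiley] → [tatsiley]
  D Final Vowel Lowering: no change — [tatsiley]
/yogebusgi/:
  A Velar Palatalization: [yogebusgi] → [yozebuszi]
  B Initial Cluster Simplification: no change — [yozebuszi]
  C Regressive Voicing Assimilation: [yozebuszi] → [yozebuzzi]
  D Final Vowel Lowering: [yozebuzzi] → [yozebuzze]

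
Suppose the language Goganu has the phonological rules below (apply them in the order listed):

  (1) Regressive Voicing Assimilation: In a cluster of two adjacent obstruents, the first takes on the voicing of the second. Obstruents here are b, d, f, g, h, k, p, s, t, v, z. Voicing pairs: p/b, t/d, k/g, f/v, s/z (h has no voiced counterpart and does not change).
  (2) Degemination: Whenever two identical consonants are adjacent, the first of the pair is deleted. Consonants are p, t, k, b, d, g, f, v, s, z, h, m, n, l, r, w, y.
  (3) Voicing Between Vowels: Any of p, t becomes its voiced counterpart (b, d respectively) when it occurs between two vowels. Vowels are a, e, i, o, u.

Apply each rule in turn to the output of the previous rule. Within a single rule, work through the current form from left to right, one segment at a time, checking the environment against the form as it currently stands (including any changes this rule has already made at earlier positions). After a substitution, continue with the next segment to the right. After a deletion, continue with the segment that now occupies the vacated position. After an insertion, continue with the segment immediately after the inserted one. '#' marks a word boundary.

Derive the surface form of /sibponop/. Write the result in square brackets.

[sibonop]

(1) Regressive Voicing Assimilation: [sibponop] → [sipponop]
(2) Degemination: [sipponop] → [siponop]
(3) Voicing Between Vowels: [siponop] → [sibonop]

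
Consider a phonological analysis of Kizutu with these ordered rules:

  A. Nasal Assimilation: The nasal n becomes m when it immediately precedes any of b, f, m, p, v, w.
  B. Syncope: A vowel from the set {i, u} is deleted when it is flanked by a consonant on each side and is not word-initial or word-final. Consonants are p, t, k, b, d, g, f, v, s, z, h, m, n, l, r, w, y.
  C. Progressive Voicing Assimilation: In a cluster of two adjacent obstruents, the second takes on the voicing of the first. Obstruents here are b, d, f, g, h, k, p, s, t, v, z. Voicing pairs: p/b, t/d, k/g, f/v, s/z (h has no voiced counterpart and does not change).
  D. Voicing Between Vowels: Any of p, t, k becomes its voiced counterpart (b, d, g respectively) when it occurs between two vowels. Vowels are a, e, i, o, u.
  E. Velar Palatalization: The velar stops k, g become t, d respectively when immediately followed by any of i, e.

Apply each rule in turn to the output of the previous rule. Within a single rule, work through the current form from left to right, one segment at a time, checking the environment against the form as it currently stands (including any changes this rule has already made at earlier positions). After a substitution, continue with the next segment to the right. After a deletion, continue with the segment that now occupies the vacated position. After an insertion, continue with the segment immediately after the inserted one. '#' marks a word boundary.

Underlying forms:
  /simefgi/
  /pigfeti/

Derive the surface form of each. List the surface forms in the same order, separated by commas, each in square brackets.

[smefti], [pkfedi]

/simefgi/:
  A Nasal Assimilation: no change — [simefgi]
  B Syncope: [simefgi] → [smefgi]
  C Progressive Voicing Assimilation: [smefgi] → [smefki]
  D Voicing Between Vowels: no change — [smefki]
  E Velar Palatalization: [smefki] → [smefti]
/pigfeti/:
  A Nasal Assimilation: no change — [pigfeti]
  B Syncope: [pigfeti] → [pgfeti]
  C Progressive Voicing Assimilation: [pgfeti] → [pkfeti]
  D Voicing Between Vowels: [pkfeti] → [pkfedi]
  E Velar Palatalization: no change — [pkfedi]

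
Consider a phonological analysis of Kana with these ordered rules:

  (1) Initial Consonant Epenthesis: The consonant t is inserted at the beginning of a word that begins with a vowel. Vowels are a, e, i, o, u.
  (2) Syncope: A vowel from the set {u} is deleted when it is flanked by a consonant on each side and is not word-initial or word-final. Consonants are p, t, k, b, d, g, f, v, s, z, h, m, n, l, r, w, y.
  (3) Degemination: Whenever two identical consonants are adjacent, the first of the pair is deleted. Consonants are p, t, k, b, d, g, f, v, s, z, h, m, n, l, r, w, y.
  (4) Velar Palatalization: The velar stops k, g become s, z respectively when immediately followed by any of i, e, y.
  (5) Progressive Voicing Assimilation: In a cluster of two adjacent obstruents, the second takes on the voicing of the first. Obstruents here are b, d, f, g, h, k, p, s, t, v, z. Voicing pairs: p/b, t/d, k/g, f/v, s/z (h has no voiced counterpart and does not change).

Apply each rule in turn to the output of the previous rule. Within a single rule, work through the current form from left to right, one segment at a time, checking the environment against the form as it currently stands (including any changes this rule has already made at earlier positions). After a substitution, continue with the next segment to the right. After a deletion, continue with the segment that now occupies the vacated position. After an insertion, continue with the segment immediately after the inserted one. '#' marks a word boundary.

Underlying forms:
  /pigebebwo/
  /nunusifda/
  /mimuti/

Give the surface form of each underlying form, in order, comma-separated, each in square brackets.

[pizebebwo], [nsifta], [mimti]

/pigebebwo/:
  (1) Initial Consonant Epenthesis: no change — [pigebebwo]
  (2) Syncope: no change — [pigebebwo]
  (3) Degemination: no change — [pigebebwo]
  (4) Velar Palatalization: [pigebebwo] → [pizebebwo]
  (5) Progressive Voicing Assimilation: no change — [pizebebwo]
/nunusifda/:
  (1) Initial Consonant Epenthesis: no change — [nunusifda]
  (2) Syncope: [nunusifda] → [nnsifda]
  (3) Degemination: [nnsifda] → [nsifda]
  (4) Velar Palatalization: no change — [nsifda]
  (5) Progressive Voicing Assimilation: [nsifda] → [nsifta]
/mimuti/:
  (1) Initial Consonant Epenthesis: no change — [mimuti]
  (2) Syncope: [mimuti] → [mimti]
  (3) Degemination: no change — [mimti]
  (4) Velar Palatalization: no change — [mimti]
  (5) Progressive Voicing Assimilation: no change — [mimti]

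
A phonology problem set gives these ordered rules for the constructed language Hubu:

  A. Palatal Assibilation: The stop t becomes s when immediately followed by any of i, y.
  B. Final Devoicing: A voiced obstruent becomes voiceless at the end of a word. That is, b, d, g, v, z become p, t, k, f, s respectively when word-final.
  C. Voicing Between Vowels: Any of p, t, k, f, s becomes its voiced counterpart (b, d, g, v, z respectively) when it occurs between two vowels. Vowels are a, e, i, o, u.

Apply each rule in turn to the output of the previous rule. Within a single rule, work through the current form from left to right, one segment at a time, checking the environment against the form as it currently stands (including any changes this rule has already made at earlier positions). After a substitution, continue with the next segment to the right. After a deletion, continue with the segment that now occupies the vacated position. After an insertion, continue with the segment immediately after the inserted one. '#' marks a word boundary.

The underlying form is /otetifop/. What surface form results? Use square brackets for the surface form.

[odezivop]

A Palatal Assibilation: [otetifop] → [otesifop]
B Final Devoicing: no change — [otesifop]
C Voicing Between Vowels: [otesifop] → [odezivop]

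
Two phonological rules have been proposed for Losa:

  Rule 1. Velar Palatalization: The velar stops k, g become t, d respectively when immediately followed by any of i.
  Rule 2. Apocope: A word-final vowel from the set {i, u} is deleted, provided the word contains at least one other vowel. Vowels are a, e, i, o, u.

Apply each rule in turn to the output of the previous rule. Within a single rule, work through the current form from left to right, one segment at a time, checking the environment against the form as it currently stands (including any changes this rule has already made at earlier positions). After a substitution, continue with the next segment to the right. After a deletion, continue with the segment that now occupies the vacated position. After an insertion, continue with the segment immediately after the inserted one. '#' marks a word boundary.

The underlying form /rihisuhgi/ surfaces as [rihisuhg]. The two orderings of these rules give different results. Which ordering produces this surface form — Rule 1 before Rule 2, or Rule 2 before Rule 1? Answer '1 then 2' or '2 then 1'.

2 then 1

Order 1 then 2:
  1 Velar Palatalization: [rihisuhgi] → [rihisuhdi]
  2 Apocope: [rihisuhdi] → [rihisuhd]
  result: [rihisuhd]
Order 2 then 1:
  2 Apocope: [rihisuhgi] → [rihisuhg]
  1 Velar Palatalization: no change — [rihisuhg]
  result: [rihisuhg]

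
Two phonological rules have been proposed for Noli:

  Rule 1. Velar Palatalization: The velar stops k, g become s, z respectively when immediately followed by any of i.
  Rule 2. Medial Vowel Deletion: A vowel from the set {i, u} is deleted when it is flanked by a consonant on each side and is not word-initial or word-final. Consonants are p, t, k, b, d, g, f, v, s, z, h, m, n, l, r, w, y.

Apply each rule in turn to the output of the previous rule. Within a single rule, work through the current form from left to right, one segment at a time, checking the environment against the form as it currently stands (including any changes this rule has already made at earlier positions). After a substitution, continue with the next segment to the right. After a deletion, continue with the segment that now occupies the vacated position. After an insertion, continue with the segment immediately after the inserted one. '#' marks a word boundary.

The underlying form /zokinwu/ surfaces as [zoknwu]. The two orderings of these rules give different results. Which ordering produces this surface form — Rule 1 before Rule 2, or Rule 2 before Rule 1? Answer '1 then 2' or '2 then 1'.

2 then 1

Order 1 then 2:
  1 Velar Palatalization: [zokinwu] → [zosinwu]
  2 Medial Vowel Deletion: [zosinwu] → [zosnwu]
  result: [zosnwu]
Order 2 then 1:
  2 Medial Vowel Deletion: [zokinwu] → [zoknwu]
  1 Velar Palatalization: no change — [zoknwu]
  result: [zoknwu]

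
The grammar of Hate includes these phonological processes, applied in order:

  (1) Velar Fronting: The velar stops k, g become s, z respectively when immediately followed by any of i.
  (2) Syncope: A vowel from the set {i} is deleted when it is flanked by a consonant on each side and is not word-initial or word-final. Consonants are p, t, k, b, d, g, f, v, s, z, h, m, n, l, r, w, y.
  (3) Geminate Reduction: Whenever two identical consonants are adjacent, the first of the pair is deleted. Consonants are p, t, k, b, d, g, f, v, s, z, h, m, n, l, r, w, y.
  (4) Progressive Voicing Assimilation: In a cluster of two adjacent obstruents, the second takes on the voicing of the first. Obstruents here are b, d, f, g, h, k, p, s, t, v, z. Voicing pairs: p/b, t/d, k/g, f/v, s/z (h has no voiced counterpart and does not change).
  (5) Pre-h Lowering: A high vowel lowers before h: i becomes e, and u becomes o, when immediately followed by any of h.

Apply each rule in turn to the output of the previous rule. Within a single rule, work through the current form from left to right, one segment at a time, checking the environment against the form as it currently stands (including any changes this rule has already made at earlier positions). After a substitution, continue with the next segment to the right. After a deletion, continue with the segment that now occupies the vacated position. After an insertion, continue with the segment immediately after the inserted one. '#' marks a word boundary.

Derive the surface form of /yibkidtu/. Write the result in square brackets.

[ybzddu]

(1) Velar Fronting: [yibkidtu] → [yibsidtu]
(2) Syncope: [yibsidtu] → [ybsdtu]
(3) Geminate Reduction: no change — [ybsdtu]
(4) Progressive Voicing Assimilation: [ybsdtu] → [ybzddu]
(5) Pre-h Lowering: no change — [ybzddu]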